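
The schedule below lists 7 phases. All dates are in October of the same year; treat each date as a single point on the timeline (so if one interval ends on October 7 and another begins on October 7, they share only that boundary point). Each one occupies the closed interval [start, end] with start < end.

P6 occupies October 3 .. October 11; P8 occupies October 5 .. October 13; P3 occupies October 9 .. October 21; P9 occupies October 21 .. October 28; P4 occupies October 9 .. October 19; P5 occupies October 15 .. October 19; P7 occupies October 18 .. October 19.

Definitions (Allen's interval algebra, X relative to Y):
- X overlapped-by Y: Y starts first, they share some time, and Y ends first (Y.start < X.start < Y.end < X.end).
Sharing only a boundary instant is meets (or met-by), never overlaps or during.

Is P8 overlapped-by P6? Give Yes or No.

P8 = [October 5, October 13], P6 = [October 3, October 11].
Actual relation of P8 to P6: overlapped-by.
Asked whether 'overlapped-by' holds → Yes.

Yes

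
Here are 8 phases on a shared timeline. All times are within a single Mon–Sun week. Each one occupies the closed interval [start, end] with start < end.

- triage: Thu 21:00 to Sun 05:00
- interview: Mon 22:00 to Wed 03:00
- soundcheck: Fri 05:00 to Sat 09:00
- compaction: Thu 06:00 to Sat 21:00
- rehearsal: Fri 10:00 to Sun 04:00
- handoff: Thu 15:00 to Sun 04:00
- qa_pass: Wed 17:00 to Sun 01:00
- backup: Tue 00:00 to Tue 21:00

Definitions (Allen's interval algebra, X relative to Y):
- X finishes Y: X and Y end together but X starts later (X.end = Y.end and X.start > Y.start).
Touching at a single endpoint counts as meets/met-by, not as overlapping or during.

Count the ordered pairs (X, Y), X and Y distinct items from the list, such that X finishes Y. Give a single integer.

Checking all 56 ordered pairs for relation 'finishes'; matching pairs in alphabetical order:
(rehearsal, handoff): rehearsal finishes handoff ✓
Count: 1.

1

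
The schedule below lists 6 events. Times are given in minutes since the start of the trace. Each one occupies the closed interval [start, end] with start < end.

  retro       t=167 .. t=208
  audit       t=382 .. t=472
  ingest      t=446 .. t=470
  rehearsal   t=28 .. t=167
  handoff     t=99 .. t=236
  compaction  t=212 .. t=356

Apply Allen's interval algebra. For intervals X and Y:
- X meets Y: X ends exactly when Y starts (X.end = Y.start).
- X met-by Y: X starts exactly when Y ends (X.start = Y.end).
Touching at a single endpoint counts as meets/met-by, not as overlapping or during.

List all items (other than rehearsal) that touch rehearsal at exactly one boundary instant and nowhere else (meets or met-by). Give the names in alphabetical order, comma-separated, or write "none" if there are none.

Target rehearsal = [t=28, t=167].
audit [t=382, t=472] → after → no.
compaction [t=212, t=356] → after → no.
handoff [t=99, t=236] → overlapped-by → no.
ingest [t=446, t=470] → after → no.
retro [t=167, t=208] → met-by → yes.
Result: retro.

retro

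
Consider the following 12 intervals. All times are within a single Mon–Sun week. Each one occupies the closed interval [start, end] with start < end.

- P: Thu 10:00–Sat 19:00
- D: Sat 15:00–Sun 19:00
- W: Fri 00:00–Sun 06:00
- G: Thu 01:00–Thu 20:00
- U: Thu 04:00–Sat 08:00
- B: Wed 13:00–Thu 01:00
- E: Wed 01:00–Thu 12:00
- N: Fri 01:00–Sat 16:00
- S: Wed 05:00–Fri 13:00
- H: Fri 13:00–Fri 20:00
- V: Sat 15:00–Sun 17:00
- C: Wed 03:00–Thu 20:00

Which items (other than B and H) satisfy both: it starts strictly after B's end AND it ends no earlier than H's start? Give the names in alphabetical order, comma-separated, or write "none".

Conditions: its start is strictly after B's end (X.start > Thu 01:00) AND its end is no earlier than H's start (X.end >= Fri 13:00).
C: start Wed 03:00 > Thu 01:00? ✗; end Thu 20:00 >= Fri 13:00? ✗ → no.
D: start Sat 15:00 > Thu 01:00? ✓; end Sun 19:00 >= Fri 13:00? ✓ → yes.
E: start Wed 01:00 > Thu 01:00? ✗; end Thu 12:00 >= Fri 13:00? ✗ → no.
G: start Thu 01:00 > Thu 01:00? ✗; end Thu 20:00 >= Fri 13:00? ✗ → no.
N: start Fri 01:00 > Thu 01:00? ✓; end Sat 16:00 >= Fri 13:00? ✓ → yes.
P: start Thu 10:00 > Thu 01:00? ✓; end Sat 19:00 >= Fri 13:00? ✓ → yes.
S: start Wed 05:00 > Thu 01:00? ✗; end Fri 13:00 >= Fri 13:00? ✓ → no.
U: start Thu 04:00 > Thu 01:00? ✓; end Sat 08:00 >= Fri 13:00? ✓ → yes.
V: start Sat 15:00 > Thu 01:00? ✓; end Sun 17:00 >= Fri 13:00? ✓ → yes.
W: start Fri 00:00 > Thu 01:00? ✓; end Sun 06:00 >= Fri 13:00? ✓ → yes.
Result: D, N, P, U, V, W.

D, N, P, U, V, W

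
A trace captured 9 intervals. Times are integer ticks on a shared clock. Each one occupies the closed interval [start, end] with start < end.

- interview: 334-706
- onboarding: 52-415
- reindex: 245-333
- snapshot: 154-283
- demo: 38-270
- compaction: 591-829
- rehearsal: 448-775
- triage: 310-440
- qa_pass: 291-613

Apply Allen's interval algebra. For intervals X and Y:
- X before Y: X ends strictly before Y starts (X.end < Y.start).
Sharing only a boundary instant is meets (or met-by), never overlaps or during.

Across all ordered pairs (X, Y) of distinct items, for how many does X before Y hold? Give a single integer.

17

Checking all 72 ordered pairs for relation 'before'; matching pairs in alphabetical order:
(demo, compaction): demo before compaction ✓
(demo, interview): demo before interview ✓
(demo, qa_pass): demo before qa_pass ✓
(demo, rehearsal): demo before rehearsal ✓
(demo, triage): demo before triage ✓
(onboarding, compaction): onboarding before compaction ✓
(onboarding, rehearsal): onboarding before rehearsal ✓
(reindex, compaction): reindex before compaction ✓
(reindex, interview): reindex before interview ✓
(reindex, rehearsal): reindex before rehearsal ✓
(snapshot, compaction): snapshot before compaction ✓
(snapshot, interview): snapshot before interview ✓
(snapshot, qa_pass): snapshot before qa_pass ✓
(snapshot, rehearsal): snapshot before rehearsal ✓
(snapshot, triage): snapshot before triage ✓
(triage, compaction): triage before compaction ✓
(triage, rehearsal): triage before rehearsal ✓
Count: 17.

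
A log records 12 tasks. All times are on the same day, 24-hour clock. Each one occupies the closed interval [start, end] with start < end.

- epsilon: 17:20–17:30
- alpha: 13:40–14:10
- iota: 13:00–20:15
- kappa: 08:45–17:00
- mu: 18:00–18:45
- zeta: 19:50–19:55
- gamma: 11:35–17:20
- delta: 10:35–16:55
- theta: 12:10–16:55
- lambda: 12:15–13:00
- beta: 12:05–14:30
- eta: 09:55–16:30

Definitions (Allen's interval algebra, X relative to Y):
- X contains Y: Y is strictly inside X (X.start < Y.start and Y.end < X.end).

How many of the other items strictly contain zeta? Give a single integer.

1

Target zeta = [19:50, 19:55].
alpha [13:40, 14:10] → before → no.
beta [12:05, 14:30] → before → no.
delta [10:35, 16:55] → before → no.
epsilon [17:20, 17:30] → before → no.
eta [09:55, 16:30] → before → no.
gamma [11:35, 17:20] → before → no.
iota [13:00, 20:15] → contains → counts.
kappa [08:45, 17:00] → before → no.
lambda [12:15, 13:00] → before → no.
mu [18:00, 18:45] → before → no.
theta [12:10, 16:55] → before → no.
Total: 1.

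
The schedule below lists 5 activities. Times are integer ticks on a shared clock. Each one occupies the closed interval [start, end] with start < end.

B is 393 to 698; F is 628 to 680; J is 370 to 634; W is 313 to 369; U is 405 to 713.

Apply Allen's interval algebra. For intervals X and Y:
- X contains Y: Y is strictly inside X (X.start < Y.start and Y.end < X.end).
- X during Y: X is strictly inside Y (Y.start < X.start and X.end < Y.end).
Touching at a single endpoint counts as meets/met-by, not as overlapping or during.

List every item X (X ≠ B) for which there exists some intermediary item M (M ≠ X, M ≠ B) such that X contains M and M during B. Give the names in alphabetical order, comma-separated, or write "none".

U

Target B = [393, 698].
Intermediaries M with M during B: F.
Via F — items with X contains F: U.
Union: U.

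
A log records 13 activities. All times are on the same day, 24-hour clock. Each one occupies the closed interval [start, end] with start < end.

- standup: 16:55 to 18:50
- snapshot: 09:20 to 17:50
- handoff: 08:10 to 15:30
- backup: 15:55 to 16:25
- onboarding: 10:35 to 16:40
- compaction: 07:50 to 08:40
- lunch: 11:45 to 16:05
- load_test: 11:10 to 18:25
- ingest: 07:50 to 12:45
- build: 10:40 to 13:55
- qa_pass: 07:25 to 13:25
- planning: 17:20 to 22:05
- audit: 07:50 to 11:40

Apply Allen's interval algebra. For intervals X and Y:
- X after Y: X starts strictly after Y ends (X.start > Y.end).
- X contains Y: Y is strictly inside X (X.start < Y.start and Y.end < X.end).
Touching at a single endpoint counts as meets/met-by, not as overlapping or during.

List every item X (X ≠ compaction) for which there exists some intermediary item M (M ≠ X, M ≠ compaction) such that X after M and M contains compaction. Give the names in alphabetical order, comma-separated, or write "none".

backup, planning, standup

Target compaction = [07:50, 08:40].
Intermediaries M with M contains compaction: qa_pass.
Via qa_pass — items with X after qa_pass: backup, planning, standup.
Union: backup, planning, standup.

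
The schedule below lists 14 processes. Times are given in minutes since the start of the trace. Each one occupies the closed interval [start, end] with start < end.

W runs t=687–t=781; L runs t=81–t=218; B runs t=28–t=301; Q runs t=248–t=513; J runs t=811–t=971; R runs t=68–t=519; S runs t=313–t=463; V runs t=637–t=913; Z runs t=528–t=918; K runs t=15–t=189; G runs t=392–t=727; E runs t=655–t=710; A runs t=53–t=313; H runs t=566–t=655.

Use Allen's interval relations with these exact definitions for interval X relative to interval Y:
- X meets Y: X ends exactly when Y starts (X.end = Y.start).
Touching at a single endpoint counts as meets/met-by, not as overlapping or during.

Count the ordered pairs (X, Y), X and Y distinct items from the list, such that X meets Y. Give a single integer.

Checking all 182 ordered pairs for relation 'meets'; matching pairs in alphabetical order:
(A, S): A meets S ✓
(H, E): H meets E ✓
Count: 2.

2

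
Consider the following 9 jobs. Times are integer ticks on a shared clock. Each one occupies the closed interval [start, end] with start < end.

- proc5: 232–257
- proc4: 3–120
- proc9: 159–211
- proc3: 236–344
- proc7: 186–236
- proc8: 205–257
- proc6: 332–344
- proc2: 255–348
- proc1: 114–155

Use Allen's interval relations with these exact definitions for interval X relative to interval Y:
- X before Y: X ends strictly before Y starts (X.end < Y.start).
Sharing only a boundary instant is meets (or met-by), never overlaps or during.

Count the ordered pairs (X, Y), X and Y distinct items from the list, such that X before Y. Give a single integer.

Checking all 72 ordered pairs for relation 'before'; matching pairs in alphabetical order:
(proc1, proc2): proc1 before proc2 ✓
(proc1, proc3): proc1 before proc3 ✓
(proc1, proc5): proc1 before proc5 ✓
(proc1, proc6): proc1 before proc6 ✓
(proc1, proc7): proc1 before proc7 ✓
(proc1, proc8): proc1 before proc8 ✓
(proc1, proc9): proc1 before proc9 ✓
(proc4, proc2): proc4 before proc2 ✓
(proc4, proc3): proc4 before proc3 ✓
(proc4, proc5): proc4 before proc5 ✓
(proc4, proc6): proc4 before proc6 ✓
(proc4, proc7): proc4 before proc7 ✓
(proc4, proc8): proc4 before proc8 ✓
(proc4, proc9): proc4 before proc9 ✓
(proc5, proc6): proc5 before proc6 ✓
(proc7, proc2): proc7 before proc2 ✓
(proc7, proc6): proc7 before proc6 ✓
(proc8, proc6): proc8 before proc6 ✓
(proc9, proc2): proc9 before proc2 ✓
(proc9, proc3): proc9 before proc3 ✓
(proc9, proc5): proc9 before proc5 ✓
(proc9, proc6): proc9 before proc6 ✓
Count: 22.

22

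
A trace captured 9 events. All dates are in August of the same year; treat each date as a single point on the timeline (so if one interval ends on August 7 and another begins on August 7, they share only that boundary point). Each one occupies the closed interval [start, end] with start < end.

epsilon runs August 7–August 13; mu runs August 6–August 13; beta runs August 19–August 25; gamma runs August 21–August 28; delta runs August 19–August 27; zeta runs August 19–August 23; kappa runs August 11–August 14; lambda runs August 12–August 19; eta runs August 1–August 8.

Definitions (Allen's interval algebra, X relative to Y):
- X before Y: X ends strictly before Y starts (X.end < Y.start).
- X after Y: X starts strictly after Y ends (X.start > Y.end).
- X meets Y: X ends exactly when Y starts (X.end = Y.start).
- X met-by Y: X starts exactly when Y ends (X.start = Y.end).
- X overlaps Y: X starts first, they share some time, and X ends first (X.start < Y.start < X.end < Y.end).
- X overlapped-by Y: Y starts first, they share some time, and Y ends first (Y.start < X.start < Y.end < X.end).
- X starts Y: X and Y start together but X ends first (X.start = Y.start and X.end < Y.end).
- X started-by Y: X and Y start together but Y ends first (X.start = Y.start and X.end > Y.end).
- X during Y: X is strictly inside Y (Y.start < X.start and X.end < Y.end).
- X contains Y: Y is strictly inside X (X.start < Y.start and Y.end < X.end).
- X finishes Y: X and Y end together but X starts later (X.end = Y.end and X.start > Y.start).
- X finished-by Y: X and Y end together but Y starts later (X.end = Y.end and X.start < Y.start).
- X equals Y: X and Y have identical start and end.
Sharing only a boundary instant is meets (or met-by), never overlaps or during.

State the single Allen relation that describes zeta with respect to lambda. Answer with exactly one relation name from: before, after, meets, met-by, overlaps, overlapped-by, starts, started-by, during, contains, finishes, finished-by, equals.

met-by

zeta = [August 19, August 23]; lambda = [August 12, August 19].
Compare endpoints: zeta.start > lambda.start, zeta.start = lambda.end, zeta.end > lambda.start, zeta.end > lambda.end.
That pattern is 'met-by'.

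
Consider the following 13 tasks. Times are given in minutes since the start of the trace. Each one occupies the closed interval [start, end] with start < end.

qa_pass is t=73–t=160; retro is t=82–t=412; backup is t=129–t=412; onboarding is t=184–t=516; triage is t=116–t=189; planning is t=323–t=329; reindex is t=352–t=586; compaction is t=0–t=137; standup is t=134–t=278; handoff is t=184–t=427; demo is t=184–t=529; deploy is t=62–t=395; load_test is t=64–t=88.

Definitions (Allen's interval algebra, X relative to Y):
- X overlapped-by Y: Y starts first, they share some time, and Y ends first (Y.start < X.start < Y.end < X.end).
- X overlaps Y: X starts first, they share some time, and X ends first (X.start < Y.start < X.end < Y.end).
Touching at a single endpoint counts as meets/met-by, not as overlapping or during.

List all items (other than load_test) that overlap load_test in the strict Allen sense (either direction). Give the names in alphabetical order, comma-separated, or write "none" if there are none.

qa_pass, retro

Target load_test = [t=64, t=88].
backup [t=129, t=412] → after → no.
compaction [t=0, t=137] → contains → no.
demo [t=184, t=529] → after → no.
deploy [t=62, t=395] → contains → no.
handoff [t=184, t=427] → after → no.
onboarding [t=184, t=516] → after → no.
planning [t=323, t=329] → after → no.
qa_pass [t=73, t=160] → overlapped-by → yes.
reindex [t=352, t=586] → after → no.
retro [t=82, t=412] → overlapped-by → yes.
standup [t=134, t=278] → after → no.
triage [t=116, t=189] → after → no.
Result: qa_pass, retro.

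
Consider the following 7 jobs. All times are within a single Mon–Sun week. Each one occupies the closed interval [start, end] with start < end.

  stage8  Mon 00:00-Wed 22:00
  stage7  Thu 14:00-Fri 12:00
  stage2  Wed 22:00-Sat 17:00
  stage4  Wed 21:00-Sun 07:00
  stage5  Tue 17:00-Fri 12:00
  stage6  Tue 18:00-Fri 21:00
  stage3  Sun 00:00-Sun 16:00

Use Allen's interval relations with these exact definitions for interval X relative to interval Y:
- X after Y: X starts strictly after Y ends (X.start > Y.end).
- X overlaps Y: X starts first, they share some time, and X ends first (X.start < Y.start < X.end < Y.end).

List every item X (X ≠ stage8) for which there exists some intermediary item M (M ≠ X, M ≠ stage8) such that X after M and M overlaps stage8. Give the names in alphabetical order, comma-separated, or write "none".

none

Target stage8 = [Mon 00:00, Wed 22:00].
Intermediaries M with M overlaps stage8: none.
Union: none.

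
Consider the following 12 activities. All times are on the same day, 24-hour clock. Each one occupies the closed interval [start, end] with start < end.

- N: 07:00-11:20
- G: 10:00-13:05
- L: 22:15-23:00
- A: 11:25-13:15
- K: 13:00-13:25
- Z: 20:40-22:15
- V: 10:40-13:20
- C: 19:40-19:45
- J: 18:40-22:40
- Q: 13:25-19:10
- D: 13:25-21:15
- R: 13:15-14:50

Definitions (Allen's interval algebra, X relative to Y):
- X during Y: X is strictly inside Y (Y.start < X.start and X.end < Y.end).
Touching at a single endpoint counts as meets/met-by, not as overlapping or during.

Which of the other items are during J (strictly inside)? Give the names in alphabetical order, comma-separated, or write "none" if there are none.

C, Z

Target J = [18:40, 22:40].
A [11:25, 13:15] → before → no.
C [19:40, 19:45] → during → yes.
D [13:25, 21:15] → overlaps → no.
G [10:00, 13:05] → before → no.
K [13:00, 13:25] → before → no.
L [22:15, 23:00] → overlapped-by → no.
N [07:00, 11:20] → before → no.
Q [13:25, 19:10] → overlaps → no.
R [13:15, 14:50] → before → no.
V [10:40, 13:20] → before → no.
Z [20:40, 22:15] → during → yes.
Result: C, Z.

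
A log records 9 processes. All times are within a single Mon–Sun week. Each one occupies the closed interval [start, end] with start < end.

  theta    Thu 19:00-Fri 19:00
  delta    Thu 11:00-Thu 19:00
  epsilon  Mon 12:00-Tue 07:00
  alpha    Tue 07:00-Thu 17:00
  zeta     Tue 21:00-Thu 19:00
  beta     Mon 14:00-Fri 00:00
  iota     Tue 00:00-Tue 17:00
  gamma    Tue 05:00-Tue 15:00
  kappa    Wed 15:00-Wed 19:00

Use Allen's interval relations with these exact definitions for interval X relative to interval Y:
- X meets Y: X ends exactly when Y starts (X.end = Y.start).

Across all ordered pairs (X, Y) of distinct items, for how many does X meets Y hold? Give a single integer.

3

Checking all 72 ordered pairs for relation 'meets'; matching pairs in alphabetical order:
(delta, theta): delta meets theta ✓
(epsilon, alpha): epsilon meets alpha ✓
(zeta, theta): zeta meets theta ✓
Count: 3.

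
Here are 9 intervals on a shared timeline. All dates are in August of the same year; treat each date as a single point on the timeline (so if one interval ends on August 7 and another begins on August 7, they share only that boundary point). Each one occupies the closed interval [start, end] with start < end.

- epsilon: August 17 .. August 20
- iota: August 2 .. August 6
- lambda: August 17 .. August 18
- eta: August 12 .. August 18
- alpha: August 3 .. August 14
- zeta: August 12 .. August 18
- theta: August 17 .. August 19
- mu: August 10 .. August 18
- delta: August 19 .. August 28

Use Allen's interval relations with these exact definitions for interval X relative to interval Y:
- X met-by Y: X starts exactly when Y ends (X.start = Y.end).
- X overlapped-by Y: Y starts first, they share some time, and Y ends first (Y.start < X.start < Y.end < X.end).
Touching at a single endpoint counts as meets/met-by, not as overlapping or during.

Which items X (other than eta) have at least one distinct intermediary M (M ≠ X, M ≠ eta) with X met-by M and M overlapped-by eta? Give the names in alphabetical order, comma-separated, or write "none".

Target eta = [August 12, August 18].
Intermediaries M with M overlapped-by eta: epsilon, theta.
Via epsilon — items with X met-by epsilon: none.
Via theta — items with X met-by theta: delta.
Union: delta.

delta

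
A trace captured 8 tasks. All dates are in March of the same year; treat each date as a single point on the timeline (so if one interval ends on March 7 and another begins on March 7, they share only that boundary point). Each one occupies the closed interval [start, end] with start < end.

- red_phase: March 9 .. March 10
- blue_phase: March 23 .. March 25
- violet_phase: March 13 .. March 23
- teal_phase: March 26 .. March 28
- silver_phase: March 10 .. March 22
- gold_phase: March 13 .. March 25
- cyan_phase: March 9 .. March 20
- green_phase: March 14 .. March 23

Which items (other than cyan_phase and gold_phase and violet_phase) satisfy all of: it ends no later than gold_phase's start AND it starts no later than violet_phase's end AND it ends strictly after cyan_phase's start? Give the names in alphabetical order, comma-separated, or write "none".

Conditions: its end is no later than gold_phase's start (X.end <= March 13) AND its start is no later than violet_phase's end (X.start <= March 23) AND its end is strictly after cyan_phase's start (X.end > March 9).
blue_phase: end March 25 <= March 13? ✗; start March 23 <= March 23? ✓; end March 25 > March 9? ✓ → no.
green_phase: end March 23 <= March 13? ✗; start March 14 <= March 23? ✓; end March 23 > March 9? ✓ → no.
red_phase: end March 10 <= March 13? ✓; start March 9 <= March 23? ✓; end March 10 > March 9? ✓ → yes.
silver_phase: end March 22 <= March 13? ✗; start March 10 <= March 23? ✓; end March 22 > March 9? ✓ → no.
teal_phase: end March 28 <= March 13? ✗; start March 26 <= March 23? ✗; end March 28 > March 9? ✓ → no.
Result: red_phase.

red_phase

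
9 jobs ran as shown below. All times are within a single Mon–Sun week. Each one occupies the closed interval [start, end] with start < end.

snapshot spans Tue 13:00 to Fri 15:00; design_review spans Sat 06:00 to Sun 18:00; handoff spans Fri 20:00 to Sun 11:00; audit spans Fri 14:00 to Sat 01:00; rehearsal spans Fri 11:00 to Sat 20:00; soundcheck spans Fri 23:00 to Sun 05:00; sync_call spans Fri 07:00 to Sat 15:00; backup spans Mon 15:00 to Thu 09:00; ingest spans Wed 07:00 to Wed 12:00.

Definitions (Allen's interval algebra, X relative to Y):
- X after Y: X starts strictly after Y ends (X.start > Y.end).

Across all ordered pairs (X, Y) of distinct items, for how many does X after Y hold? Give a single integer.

Checking all 72 ordered pairs for relation 'after'; matching pairs in alphabetical order:
(audit, backup): audit after backup ✓
(audit, ingest): audit after ingest ✓
(design_review, audit): design_review after audit ✓
(design_review, backup): design_review after backup ✓
(design_review, ingest): design_review after ingest ✓
(design_review, snapshot): design_review after snapshot ✓
(handoff, backup): handoff after backup ✓
(handoff, ingest): handoff after ingest ✓
(handoff, snapshot): handoff after snapshot ✓
(rehearsal, backup): rehearsal after backup ✓
(rehearsal, ingest): rehearsal after ingest ✓
(soundcheck, backup): soundcheck after backup ✓
(soundcheck, ingest): soundcheck after ingest ✓
(soundcheck, snapshot): soundcheck after snapshot ✓
(sync_call, backup): sync_call after backup ✓
(sync_call, ingest): sync_call after ingest ✓
Count: 16.

16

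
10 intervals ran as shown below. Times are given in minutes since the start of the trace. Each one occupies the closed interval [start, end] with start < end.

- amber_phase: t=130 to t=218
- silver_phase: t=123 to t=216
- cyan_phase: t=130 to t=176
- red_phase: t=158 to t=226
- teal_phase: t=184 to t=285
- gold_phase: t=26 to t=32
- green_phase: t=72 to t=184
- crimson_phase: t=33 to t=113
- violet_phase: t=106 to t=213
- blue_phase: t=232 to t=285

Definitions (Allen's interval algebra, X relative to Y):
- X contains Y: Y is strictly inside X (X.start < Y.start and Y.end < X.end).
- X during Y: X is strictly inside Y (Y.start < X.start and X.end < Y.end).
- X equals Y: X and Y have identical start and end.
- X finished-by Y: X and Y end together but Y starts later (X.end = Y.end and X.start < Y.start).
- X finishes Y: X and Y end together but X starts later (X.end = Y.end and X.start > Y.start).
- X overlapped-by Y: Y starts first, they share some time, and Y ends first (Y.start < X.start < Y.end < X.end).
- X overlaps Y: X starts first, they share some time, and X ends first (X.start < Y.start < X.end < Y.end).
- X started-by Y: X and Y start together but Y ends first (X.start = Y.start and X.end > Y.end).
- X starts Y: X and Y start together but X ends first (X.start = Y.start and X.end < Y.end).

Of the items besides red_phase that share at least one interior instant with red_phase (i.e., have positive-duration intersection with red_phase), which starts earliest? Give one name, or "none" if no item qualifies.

Target red_phase = [t=158, t=226].
amber_phase [t=130, t=218] → overlaps → candidate.
blue_phase [t=232, t=285] → after → excluded.
crimson_phase [t=33, t=113] → before → excluded.
cyan_phase [t=130, t=176] → overlaps → candidate.
gold_phase [t=26, t=32] → before → excluded.
green_phase [t=72, t=184] → overlaps → candidate.
silver_phase [t=123, t=216] → overlaps → candidate.
teal_phase [t=184, t=285] → overlapped-by → candidate.
violet_phase [t=106, t=213] → overlaps → candidate.
Among candidates, earliest start is t=72 → green_phase.

green_phase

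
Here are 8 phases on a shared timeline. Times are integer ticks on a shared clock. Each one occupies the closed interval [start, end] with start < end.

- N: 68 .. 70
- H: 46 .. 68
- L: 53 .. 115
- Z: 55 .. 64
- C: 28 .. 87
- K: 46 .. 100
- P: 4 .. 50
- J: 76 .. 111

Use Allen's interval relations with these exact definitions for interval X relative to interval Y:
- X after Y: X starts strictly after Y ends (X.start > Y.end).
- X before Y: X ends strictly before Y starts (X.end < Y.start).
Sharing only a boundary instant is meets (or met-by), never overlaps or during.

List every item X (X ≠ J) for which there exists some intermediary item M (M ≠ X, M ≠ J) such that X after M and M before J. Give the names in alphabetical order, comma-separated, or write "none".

Target J = [76, 111].
Intermediaries M with M before J: H, N, P, Z.
Via H — items with X after H: none.
Via N — items with X after N: none.
Via P — items with X after P: L, N, Z.
Via Z — items with X after Z: N.
Union: L, N, Z.

L, N, Z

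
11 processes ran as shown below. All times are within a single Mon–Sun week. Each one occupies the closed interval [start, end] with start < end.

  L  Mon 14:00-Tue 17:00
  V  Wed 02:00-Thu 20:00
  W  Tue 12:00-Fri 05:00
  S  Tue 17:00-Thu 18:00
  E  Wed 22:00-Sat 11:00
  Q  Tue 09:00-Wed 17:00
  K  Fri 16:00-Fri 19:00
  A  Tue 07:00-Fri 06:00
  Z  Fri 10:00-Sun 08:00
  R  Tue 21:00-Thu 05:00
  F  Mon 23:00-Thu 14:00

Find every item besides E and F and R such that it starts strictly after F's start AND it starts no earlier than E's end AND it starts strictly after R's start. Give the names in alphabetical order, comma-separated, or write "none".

Conditions: its start is strictly after F's start (X.start > Mon 23:00) AND its start is no earlier than E's end (X.start >= Sat 11:00) AND its start is strictly after R's start (X.start > Tue 21:00).
A: start Tue 07:00 > Mon 23:00? ✓; start Tue 07:00 >= Sat 11:00? ✗; start Tue 07:00 > Tue 21:00? ✗ → no.
K: start Fri 16:00 > Mon 23:00? ✓; start Fri 16:00 >= Sat 11:00? ✗; start Fri 16:00 > Tue 21:00? ✓ → no.
L: start Mon 14:00 > Mon 23:00? ✗; start Mon 14:00 >= Sat 11:00? ✗; start Mon 14:00 > Tue 21:00? ✗ → no.
Q: start Tue 09:00 > Mon 23:00? ✓; start Tue 09:00 >= Sat 11:00? ✗; start Tue 09:00 > Tue 21:00? ✗ → no.
S: start Tue 17:00 > Mon 23:00? ✓; start Tue 17:00 >= Sat 11:00? ✗; start Tue 17:00 > Tue 21:00? ✗ → no.
V: start Wed 02:00 > Mon 23:00? ✓; start Wed 02:00 >= Sat 11:00? ✗; start Wed 02:00 > Tue 21:00? ✓ → no.
W: start Tue 12:00 > Mon 23:00? ✓; start Tue 12:00 >= Sat 11:00? ✗; start Tue 12:00 > Tue 21:00? ✗ → no.
Z: start Fri 10:00 > Mon 23:00? ✓; start Fri 10:00 >= Sat 11:00? ✗; start Fri 10:00 > Tue 21:00? ✓ → no.
Result: none.

none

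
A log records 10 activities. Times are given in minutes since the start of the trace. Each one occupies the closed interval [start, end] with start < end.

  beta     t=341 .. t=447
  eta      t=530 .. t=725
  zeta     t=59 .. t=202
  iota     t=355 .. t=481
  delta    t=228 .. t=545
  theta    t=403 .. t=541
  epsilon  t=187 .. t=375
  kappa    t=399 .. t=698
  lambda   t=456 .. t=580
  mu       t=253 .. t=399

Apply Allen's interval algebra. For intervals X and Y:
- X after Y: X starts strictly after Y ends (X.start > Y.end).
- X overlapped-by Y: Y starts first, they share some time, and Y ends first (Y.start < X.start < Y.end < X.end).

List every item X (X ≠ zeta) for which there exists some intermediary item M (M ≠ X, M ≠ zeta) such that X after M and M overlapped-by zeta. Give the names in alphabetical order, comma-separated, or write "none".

Target zeta = [t=59, t=202].
Intermediaries M with M overlapped-by zeta: epsilon.
Via epsilon — items with X after epsilon: eta, kappa, lambda, theta.
Union: eta, kappa, lambda, theta.

eta, kappa, lambda, theta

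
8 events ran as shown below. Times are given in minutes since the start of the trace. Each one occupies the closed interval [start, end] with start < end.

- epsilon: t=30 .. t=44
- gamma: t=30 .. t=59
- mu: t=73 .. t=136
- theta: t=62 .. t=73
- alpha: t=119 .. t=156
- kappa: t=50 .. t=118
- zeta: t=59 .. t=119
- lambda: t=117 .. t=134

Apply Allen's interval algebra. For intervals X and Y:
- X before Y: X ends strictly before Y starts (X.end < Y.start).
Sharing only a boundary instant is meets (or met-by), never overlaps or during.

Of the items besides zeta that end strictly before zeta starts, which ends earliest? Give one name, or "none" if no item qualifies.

epsilon

Target zeta = [t=59, t=119].
alpha [t=119, t=156] → met-by → excluded.
epsilon [t=30, t=44] → before → candidate.
gamma [t=30, t=59] → meets → excluded.
kappa [t=50, t=118] → overlaps → excluded.
lambda [t=117, t=134] → overlapped-by → excluded.
mu [t=73, t=136] → overlapped-by → excluded.
theta [t=62, t=73] → during → excluded.
Among candidates, earliest end is t=44 → epsilon.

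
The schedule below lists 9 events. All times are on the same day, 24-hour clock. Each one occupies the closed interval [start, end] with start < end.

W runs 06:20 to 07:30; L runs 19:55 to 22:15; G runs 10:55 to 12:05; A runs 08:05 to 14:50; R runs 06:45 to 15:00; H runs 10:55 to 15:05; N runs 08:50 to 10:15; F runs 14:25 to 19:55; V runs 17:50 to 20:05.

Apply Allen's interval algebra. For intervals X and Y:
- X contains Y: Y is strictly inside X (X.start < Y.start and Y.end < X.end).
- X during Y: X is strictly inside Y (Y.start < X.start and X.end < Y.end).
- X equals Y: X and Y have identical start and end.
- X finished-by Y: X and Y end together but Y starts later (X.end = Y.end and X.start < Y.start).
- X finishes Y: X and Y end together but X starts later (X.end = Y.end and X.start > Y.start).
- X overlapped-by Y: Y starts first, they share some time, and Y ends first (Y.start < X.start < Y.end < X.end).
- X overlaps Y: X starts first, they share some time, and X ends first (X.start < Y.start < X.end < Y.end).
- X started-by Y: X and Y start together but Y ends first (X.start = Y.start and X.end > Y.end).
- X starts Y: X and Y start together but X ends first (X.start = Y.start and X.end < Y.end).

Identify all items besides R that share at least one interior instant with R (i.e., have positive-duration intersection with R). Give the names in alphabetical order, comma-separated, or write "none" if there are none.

Target R = [06:45, 15:00].
A [08:05, 14:50] → during → yes.
F [14:25, 19:55] → overlapped-by → yes.
G [10:55, 12:05] → during → yes.
H [10:55, 15:05] → overlapped-by → yes.
L [19:55, 22:15] → after → no.
N [08:50, 10:15] → during → yes.
V [17:50, 20:05] → after → no.
W [06:20, 07:30] → overlaps → yes.
Result: A, F, G, H, N, W.

A, F, G, H, N, W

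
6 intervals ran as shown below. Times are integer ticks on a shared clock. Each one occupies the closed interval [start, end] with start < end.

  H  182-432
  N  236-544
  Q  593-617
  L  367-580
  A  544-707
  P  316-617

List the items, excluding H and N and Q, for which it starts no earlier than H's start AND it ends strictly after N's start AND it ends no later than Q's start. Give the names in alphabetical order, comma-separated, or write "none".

Conditions: its start is no earlier than H's start (X.start >= 182) AND its end is strictly after N's start (X.end > 236) AND its end is no later than Q's start (X.end <= 593).
A: start 544 >= 182? ✓; end 707 > 236? ✓; end 707 <= 593? ✗ → no.
L: start 367 >= 182? ✓; end 580 > 236? ✓; end 580 <= 593? ✓ → yes.
P: start 316 >= 182? ✓; end 617 > 236? ✓; end 617 <= 593? ✗ → no.
Result: L.

L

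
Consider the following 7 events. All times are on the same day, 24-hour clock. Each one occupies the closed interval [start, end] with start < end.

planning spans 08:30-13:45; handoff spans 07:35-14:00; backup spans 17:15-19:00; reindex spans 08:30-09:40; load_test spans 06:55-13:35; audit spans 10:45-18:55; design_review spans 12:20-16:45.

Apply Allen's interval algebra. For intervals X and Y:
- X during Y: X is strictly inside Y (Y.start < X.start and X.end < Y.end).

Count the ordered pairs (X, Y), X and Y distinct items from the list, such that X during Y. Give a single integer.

Checking all 42 ordered pairs for relation 'during'; matching pairs in alphabetical order:
(design_review, audit): design_review during audit ✓
(planning, handoff): planning during handoff ✓
(reindex, handoff): reindex during handoff ✓
(reindex, load_test): reindex during load_test ✓
Count: 4.

4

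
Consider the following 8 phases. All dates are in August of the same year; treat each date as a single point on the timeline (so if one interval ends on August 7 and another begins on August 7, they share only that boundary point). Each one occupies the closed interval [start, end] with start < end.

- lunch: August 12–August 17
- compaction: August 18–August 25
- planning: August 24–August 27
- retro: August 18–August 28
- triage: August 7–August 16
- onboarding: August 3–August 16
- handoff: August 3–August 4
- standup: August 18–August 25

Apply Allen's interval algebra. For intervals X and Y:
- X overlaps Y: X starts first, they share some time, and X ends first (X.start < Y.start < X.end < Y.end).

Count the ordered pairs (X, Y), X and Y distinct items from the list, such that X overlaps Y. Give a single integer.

4

Checking all 56 ordered pairs for relation 'overlaps'; matching pairs in alphabetical order:
(compaction, planning): compaction overlaps planning ✓
(onboarding, lunch): onboarding overlaps lunch ✓
(standup, planning): standup overlaps planning ✓
(triage, lunch): triage overlaps lunch ✓
Count: 4.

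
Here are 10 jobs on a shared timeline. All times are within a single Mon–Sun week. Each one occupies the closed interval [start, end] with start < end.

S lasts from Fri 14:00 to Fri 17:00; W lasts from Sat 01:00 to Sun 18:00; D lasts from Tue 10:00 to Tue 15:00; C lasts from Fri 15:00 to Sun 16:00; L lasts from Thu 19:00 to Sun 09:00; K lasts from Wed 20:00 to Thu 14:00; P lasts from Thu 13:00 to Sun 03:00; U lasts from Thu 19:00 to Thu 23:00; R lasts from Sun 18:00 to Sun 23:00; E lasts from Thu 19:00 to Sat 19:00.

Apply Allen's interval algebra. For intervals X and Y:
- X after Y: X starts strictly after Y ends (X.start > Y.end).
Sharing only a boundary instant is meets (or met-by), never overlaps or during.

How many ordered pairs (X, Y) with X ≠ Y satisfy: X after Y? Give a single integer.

26

Checking all 90 ordered pairs for relation 'after'; matching pairs in alphabetical order:
(C, D): C after D ✓
(C, K): C after K ✓
(C, U): C after U ✓
(E, D): E after D ✓
(E, K): E after K ✓
(K, D): K after D ✓
(L, D): L after D ✓
(L, K): L after K ✓
(P, D): P after D ✓
(R, C): R after C ✓
(R, D): R after D ✓
(R, E): R after E ✓
(R, K): R after K ✓
(R, L): R after L ✓
(R, P): R after P ✓
(R, S): R after S ✓
(R, U): R after U ✓
(S, D): S after D ✓
(S, K): S after K ✓
(S, U): S after U ✓
(U, D): U after D ✓
(U, K): U after K ✓
(W, D): W after D ✓
(W, K): W after K ✓
... plus 2 further pairs not listed.
Count: 26.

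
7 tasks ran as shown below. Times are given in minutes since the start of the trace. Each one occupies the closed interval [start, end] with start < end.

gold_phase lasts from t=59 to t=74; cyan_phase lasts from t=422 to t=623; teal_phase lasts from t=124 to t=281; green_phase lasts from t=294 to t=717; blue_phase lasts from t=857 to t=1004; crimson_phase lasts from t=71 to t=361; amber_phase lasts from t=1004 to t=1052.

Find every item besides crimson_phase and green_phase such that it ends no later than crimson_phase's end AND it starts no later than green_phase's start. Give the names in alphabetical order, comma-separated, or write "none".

Conditions: its end is no later than crimson_phase's end (X.end <= t=361) AND its start is no later than green_phase's start (X.start <= t=294).
amber_phase: end t=1052 <= t=361? ✗; start t=1004 <= t=294? ✗ → no.
blue_phase: end t=1004 <= t=361? ✗; start t=857 <= t=294? ✗ → no.
cyan_phase: end t=623 <= t=361? ✗; start t=422 <= t=294? ✗ → no.
gold_phase: end t=74 <= t=361? ✓; start t=59 <= t=294? ✓ → yes.
teal_phase: end t=281 <= t=361? ✓; start t=124 <= t=294? ✓ → yes.
Result: gold_phase, teal_phase.

gold_phase, teal_phase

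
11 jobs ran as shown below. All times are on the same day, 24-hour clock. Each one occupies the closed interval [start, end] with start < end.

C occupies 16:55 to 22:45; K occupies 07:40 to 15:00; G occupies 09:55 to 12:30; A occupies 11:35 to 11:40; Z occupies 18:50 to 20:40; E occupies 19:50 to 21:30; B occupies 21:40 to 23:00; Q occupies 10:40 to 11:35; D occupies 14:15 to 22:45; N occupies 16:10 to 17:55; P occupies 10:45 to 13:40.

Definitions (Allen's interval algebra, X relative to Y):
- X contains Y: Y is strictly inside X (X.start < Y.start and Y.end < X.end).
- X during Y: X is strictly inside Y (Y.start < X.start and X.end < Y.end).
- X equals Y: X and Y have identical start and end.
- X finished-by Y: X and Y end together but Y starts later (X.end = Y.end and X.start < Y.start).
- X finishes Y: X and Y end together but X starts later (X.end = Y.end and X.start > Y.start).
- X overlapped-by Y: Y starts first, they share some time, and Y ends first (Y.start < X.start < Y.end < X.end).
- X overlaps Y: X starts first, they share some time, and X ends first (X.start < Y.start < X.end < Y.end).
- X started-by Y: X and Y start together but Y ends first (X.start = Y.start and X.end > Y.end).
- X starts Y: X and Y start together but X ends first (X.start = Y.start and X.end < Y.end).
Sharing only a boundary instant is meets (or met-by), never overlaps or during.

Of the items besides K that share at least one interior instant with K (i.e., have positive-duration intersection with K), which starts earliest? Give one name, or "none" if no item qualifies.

Target K = [07:40, 15:00].
A [11:35, 11:40] → during → candidate.
B [21:40, 23:00] → after → excluded.
C [16:55, 22:45] → after → excluded.
D [14:15, 22:45] → overlapped-by → candidate.
E [19:50, 21:30] → after → excluded.
G [09:55, 12:30] → during → candidate.
N [16:10, 17:55] → after → excluded.
P [10:45, 13:40] → during → candidate.
Q [10:40, 11:35] → during → candidate.
Z [18:50, 20:40] → after → excluded.
Among candidates, earliest start is 09:55 → G.

G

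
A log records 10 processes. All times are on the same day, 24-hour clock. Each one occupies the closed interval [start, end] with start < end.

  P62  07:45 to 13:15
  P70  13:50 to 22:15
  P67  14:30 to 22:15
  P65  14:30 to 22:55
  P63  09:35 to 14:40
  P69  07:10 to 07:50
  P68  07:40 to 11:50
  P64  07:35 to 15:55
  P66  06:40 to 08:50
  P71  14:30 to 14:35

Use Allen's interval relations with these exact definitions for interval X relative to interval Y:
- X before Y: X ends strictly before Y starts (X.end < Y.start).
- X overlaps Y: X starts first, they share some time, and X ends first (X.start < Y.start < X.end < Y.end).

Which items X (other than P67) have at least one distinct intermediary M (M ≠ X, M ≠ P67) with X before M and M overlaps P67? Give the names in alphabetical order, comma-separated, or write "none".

P66, P69

Target P67 = [14:30, 22:15].
Intermediaries M with M overlaps P67: P63, P64.
Via P63 — items with X before P63: P66, P69.
Via P64 — items with X before P64: none.
Union: P66, P69.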